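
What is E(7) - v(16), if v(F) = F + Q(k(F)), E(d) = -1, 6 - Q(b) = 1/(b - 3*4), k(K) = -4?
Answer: -369/16 ≈ -23.063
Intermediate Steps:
Q(b) = 6 - 1/(-12 + b) (Q(b) = 6 - 1/(b - 3*4) = 6 - 1/(b - 12) = 6 - 1/(-12 + b))
v(F) = 97/16 + F (v(F) = F + (-73 + 6*(-4))/(-12 - 4) = F + (-73 - 24)/(-16) = F - 1/16*(-97) = F + 97/16 = 97/16 + F)
E(7) - v(16) = -1 - (97/16 + 16) = -1 - 1*353/16 = -1 - 353/16 = -369/16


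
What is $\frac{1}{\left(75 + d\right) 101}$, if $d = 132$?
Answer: $\frac{1}{20907} \approx 4.7831 \cdot 10^{-5}$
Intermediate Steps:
$\frac{1}{\left(75 + d\right) 101} = \frac{1}{\left(75 + 132\right) 101} = \frac{1}{207 \cdot 101} = \frac{1}{20907}$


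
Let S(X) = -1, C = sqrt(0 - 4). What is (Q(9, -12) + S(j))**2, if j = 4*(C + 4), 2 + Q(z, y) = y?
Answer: 225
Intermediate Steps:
Q(z, y) = -2 + y
C = 2*I (C = sqrt(-4) = 2*I ≈ 2.0*I)
j = 16 + 8*I (j = 4*(2*I + 4) = 4*(4 + 2*I) = 16 + 8*I ≈ 16.0 + 8.0*I)
(Q(9, -12) + S(j))**2 = ((-2 - 12) - 1)**2 = (-14 - 1)**2 = (-15)**2 = 225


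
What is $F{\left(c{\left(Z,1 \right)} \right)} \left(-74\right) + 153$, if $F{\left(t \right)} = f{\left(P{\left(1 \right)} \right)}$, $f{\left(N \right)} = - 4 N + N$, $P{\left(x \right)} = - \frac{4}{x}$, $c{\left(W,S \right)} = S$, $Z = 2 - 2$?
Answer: $-735$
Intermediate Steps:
$Z = 0$
$f{\left(N \right)} = - 3 N$
$F{\left(t \right)} = 12$ ($F{\left(t \right)} = - 3 \left(- \frac{4}{1}\right) = - 3 \left(\left(-4\right) 1\right) = \left(-3\right) \left(-4\right) = 12$)
$F{\left(c{\left(Z,1 \right)} \right)} \left(-74\right) + 153 = 12 \left(-74\right) + 153 = -888 + 153 = -735$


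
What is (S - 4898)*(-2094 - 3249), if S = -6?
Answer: 26202072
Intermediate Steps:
(S - 4898)*(-2094 - 3249) = (-6 - 4898)*(-2094 - 3249) = -4904*(-5343) = 26202072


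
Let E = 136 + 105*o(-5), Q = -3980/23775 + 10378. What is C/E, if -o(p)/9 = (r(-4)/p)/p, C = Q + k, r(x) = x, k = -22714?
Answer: -14664619/341409 ≈ -42.953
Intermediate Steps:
Q = 49346594/4755 (Q = -3980*1/23775 + 10378 = -796/4755 + 10378 = 49346594/4755 ≈ 10378.)
C = -58658476/4755 (C = 49346594/4755 - 22714 = -58658476/4755 ≈ -12336.)
o(p) = 36/p² (o(p) = -9*(-4/p)/p = -(-36)/p² = 36/p²)
E = 1436/5 (E = 136 + 105*(36/(-5)²) = 136 + 105*(36*(1/25)) = 136 + 105*(36/25) = 136 + 756/5 = 1436/5 ≈ 287.20)
C/E = -58658476/(4755*1436/5) = -58658476/4755*5/1436 = -14664619/341409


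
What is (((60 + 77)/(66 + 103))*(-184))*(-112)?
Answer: 2823296/169 ≈ 16706.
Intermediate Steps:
(((60 + 77)/(66 + 103))*(-184))*(-112) = ((137/169)*(-184))*(-112) = -25208/169*(-112) = 2823296/169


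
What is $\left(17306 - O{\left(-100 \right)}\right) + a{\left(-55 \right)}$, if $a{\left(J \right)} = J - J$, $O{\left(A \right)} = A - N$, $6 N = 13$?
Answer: $\frac{104449}{6} \approx 17408.0$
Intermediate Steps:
$N = \frac{13}{6}$ ($N = \frac{1}{6} \cdot 13 = \frac{13}{6} \approx 2.1667$)
$O{\left(A \right)} = - \frac{13}{6} + A$ ($O{\left(A \right)} = A - \frac{13}{6} = - \frac{13}{6} + A$)
$a{\left(J \right)} = 0$
$\left(17306 - O{\left(-100 \right)}\right) + a{\left(-55 \right)} = \left(17306 - \left(- \frac{13}{6} - 100\right)\right) + 0 = \left(17306 - - \frac{613}{6}\right) + 0 = \left(17306 + \frac{613}{6}\right) + 0 = \frac{104449}{6} + 0 = \frac{104449}{6}$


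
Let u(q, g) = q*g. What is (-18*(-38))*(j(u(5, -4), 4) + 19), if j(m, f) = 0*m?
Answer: 12996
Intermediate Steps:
u(q, g) = g*q
j(m, f) = 0
(-18*(-38))*(j(u(5, -4), 4) + 19) = (-18*(-38))*(0 + 19) = 684*19 = 12996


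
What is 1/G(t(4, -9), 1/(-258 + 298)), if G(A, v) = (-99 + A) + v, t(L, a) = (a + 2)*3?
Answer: -40/4799 ≈ -0.0083351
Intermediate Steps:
t(L, a) = 6 + 3*a (t(L, a) = (2 + a)*3 = 6 + 3*a)
G(A, v) = -99 + A + v
1/G(t(4, -9), 1/(-258 + 298)) = 1/(-99 + (6 + 3*(-9)) + 1/(-258 + 298)) = 1/(-99 + (6 - 27) + 1/40) = 1/(-99 - 21 + 1/40) = 1/(-4799/40) = -40/4799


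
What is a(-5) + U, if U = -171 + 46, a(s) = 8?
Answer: -117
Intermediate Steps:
U = -125
a(-5) + U = 8 - 125 = -117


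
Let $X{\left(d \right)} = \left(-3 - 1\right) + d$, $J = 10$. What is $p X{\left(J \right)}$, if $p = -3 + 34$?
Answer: $186$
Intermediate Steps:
$p = 31$
$X{\left(d \right)} = -4 + d$
$p X{\left(J \right)} = 31 \left(-4 + 10\right) = 31 \cdot 6 = 186$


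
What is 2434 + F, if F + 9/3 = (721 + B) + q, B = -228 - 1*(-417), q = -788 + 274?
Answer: 2827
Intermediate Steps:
q = -514
B = 189 (B = -228 + 417 = 189)
F = 393 (F = -3 + ((721 + 189) - 514) = -3 + (910 - 514) = -3 + 396 = 393)
2434 + F = 2434 + 393 = 2827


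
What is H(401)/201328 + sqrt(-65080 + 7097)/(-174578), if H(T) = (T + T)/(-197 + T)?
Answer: 401/20535456 - I*sqrt(57983)/174578 ≈ 1.9527e-5 - 0.0013793*I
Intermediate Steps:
H(T) = 2*T/(-197 + T) (H(T) = (2*T)/(-197 + T) = 2*T/(-197 + T))
H(401)/201328 + sqrt(-65080 + 7097)/(-174578) = (2*401/(-197 + 401))/201328 + sqrt(-65080 + 7097)/(-174578) = (2*401/204)*(1/201328) + sqrt(-57983)*(-1/174578) = (2*401*(1/204))*(1/201328) + (I*sqrt(57983))*(-1/174578) = (401/102)*(1/201328) - I*sqrt(57983)/174578 = 401/20535456 - I*sqrt(57983)/174578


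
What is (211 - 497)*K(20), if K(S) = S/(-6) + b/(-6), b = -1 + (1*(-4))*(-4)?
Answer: 5005/3 ≈ 1668.3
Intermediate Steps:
b = 15 (b = -1 - 4*(-4) = -1 + 16 = 15)
K(S) = -5/2 - S/6 (K(S) = S/(-6) + 15/(-6) = S*(-⅙) + 15*(-⅙) = -S/6 - 5/2 = -5/2 - S/6)
(211 - 497)*K(20) = (211 - 497)*(-5/2 - ⅙*20) = -286*(-5/2 - 10/3) = -286*(-35/6) = 5005/3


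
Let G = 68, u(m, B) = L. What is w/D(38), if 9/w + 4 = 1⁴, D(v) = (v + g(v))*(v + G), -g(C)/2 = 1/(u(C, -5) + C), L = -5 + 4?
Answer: -37/49608 ≈ -0.00074585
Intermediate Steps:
L = -1
u(m, B) = -1
g(C) = -2/(-1 + C)
D(v) = (68 + v)*(v - 2/(-1 + v)) (D(v) = (v - 2/(-1 + v))*(v + 68) = (v - 2/(-1 + v))*(68 + v) = (68 + v)*(v - 2/(-1 + v)))
w = -3 (w = 9/(-4 + 1⁴) = 9/(-4 + 1) = 9/(-3) = 9*(-⅓) = -3)
w/D(38) = -3*(-1 + 38)/(-136 - 2*38 + 38*(-1 + 38)*(68 + 38)) = -3*37/(-136 - 76 + 38*37*106) = -3*37/(-136 - 76 + 149036) = -3/((1/37)*148824) = -3/148824/37 = -3*37/148824 = -37/49608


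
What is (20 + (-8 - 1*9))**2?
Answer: 9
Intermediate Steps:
(20 + (-8 - 1*9))**2 = (20 + (-8 - 9))**2 = (20 - 17)**2 = 3**2 = 9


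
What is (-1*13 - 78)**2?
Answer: 8281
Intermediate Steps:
(-1*13 - 78)**2 = (-13 - 78)**2 = (-91)**2 = 8281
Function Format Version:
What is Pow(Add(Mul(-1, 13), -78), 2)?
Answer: 8281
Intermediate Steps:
Pow(Add(Mul(-1, 13), -78), 2) = Pow(Add(-13, -78), 2) = Pow(-91, 2) = 8281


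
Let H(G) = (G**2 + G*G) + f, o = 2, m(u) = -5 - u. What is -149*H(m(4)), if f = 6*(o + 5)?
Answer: -30396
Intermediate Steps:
f = 42 (f = 6*(2 + 5) = 6*7 = 42)
H(G) = 42 + 2*G**2 (H(G) = (G**2 + G*G) + 42 = (G**2 + G**2) + 42 = 2*G**2 + 42 = 42 + 2*G**2)
-149*H(m(4)) = -149*(42 + 2*(-5 - 1*4)**2) = -149*(42 + 2*(-5 - 4)**2) = -149*(42 + 2*(-9)**2) = -149*(42 + 2*81) = -149*(42 + 162) = -149*204 = -30396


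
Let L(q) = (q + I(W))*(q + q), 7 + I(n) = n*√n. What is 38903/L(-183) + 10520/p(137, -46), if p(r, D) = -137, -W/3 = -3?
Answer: -622272449/8173146 ≈ -76.136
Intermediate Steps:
W = 9 (W = -3*(-3) = 9)
I(n) = -7 + n^(3/2) (I(n) = -7 + n*√n = -7 + n^(3/2))
L(q) = 2*q*(20 + q) (L(q) = (q + (-7 + 9^(3/2)))*(q + q) = (q + (-7 + 27))*(2*q) = (q + 20)*(2*q) = (20 + q)*(2*q) = 2*q*(20 + q))
38903/L(-183) + 10520/p(137, -46) = 38903/((2*(-183)*(20 - 183))) + 10520/(-137) = 38903/((2*(-183)*(-163))) + 10520*(-1/137) = 38903/59658 - 10520/137 = -622272449/8173146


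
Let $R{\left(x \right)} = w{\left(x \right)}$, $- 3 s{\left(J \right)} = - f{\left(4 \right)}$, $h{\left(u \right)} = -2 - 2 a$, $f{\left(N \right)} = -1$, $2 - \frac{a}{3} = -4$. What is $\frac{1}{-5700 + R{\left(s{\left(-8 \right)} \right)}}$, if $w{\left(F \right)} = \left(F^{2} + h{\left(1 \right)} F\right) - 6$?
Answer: $- \frac{9}{51239} \approx -0.00017565$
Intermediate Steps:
$a = 18$ ($a = 6 - -12 = 6 + 12 = 18$)
$h{\left(u \right)} = -38$ ($h{\left(u \right)} = -2 - 36 = -38$)
$s{\left(J \right)} = - \frac{1}{3}$ ($s{\left(J \right)} = - \frac{\left(-1\right) \left(-1\right)}{3} = \left(- \frac{1}{3}\right) 1 = - \frac{1}{3}$)
$w{\left(F \right)} = -6 + F^{2} - 38 F$ ($w{\left(F \right)} = \left(F^{2} - 38 F\right) - 6 = -6 + F^{2} - 38 F$)
$R{\left(x \right)} = -6 + x^{2} - 38 x$
$\frac{1}{-5700 + R{\left(s{\left(-8 \right)} \right)}} = \frac{1}{-5700 - \left(- \frac{20}{3} - \frac{1}{9}\right)} = \frac{1}{-5700 + \left(-6 + \frac{1}{9} + \frac{38}{3}\right)} = \frac{1}{-5700 + \frac{61}{9}} = \frac{1}{- \frac{51239}{9}} = - \frac{9}{51239}$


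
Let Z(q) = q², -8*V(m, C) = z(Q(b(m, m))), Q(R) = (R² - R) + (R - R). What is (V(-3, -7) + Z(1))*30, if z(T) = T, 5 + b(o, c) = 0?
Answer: -165/2 ≈ -82.500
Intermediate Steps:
b(o, c) = -5 (b(o, c) = -5 + 0 = -5)
Q(R) = R² - R (Q(R) = (R² - R) + 0 = R² - R)
V(m, C) = -15/4 (V(m, C) = -(-5)*(-1 - 5)/8 = -(-5)*(-6)/8 = -⅛*30 = -15/4)
(V(-3, -7) + Z(1))*30 = (-15/4 + 1²)*30 = (-15/4 + 1)*30 = -11/4*30 = -165/2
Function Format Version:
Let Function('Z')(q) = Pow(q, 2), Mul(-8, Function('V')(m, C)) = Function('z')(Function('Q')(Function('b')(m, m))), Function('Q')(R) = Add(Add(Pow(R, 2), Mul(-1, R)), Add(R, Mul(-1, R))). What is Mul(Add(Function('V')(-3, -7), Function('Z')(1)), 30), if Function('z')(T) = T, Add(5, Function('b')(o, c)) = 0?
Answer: Rational(-165, 2) ≈ -82.500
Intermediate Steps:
Function('b')(o, c) = -5 (Function('b')(o, c) = Add(-5, 0) = -5)
Function('Q')(R) = Add(Pow(R, 2), Mul(-1, R)) (Function('Q')(R) = Add(Add(Pow(R, 2), Mul(-1, R)), 0) = Add(Pow(R, 2), Mul(-1, R)))
Function('V')(m, C) = Rational(-15, 4) (Function('V')(m, C) = Mul(Rational(-1, 8), Mul(-5, Add(-1, -5))) = Mul(Rational(-1, 8), Mul(-5, -6)) = Mul(Rational(-1, 8), 30) = Rational(-15, 4))
Mul(Add(Function('V')(-3, -7), Function('Z')(1)), 30) = Mul(Add(Rational(-15, 4), Pow(1, 2)), 30) = Mul(Add(Rational(-15, 4), 1), 30) = Mul(Rational(-11, 4), 30) = Rational(-165, 2)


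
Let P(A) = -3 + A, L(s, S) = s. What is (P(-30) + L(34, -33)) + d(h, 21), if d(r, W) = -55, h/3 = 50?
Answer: -54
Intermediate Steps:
h = 150 (h = 3*50 = 150)
(P(-30) + L(34, -33)) + d(h, 21) = ((-3 - 30) + 34) - 55 = (-33 + 34) - 55 = 1 - 55 = -54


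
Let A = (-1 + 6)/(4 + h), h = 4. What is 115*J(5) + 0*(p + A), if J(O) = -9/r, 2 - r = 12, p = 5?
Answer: 207/2 ≈ 103.50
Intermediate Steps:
A = 5/8 (A = (-1 + 6)/(4 + 4) = 5/8 ≈ 0.62500)
r = -10 (r = 2 - 1*12 = 2 - 12 = -10)
J(O) = 9/10 (J(O) = -9/(-10) = -9*(-1/10) = 9/10)
115*J(5) + 0*(p + A) = 115*(9/10) + 0*(5 + 5/8) = 207/2 + 0*(45/8) = 207/2 + 0 = 207/2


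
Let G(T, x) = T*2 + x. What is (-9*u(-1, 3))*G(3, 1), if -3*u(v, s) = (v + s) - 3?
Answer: -21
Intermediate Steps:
u(v, s) = 1 - s/3 - v/3 (u(v, s) = -((v + s) - 3)/3 = -((s + v) - 3)/3 = -(-3 + s + v)/3 = 1 - s/3 - v/3)
G(T, x) = x + 2*T (G(T, x) = 2*T + x = x + 2*T)
(-9*u(-1, 3))*G(3, 1) = (-9*(1 - ⅓*3 - ⅓*(-1)))*(1 + 2*3) = (-9*(1 - 1 + ⅓))*(1 + 6) = -9*⅓*7 = -3*7 = -21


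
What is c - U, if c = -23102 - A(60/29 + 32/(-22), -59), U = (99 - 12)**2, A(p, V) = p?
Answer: -9784245/319 ≈ -30672.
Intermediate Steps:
U = 7569 (U = 87**2 = 7569)
c = -7369734/319 (c = -23102 - (60/29 + 32/(-22)) = -23102 - (60*(1/29) + 32*(-1/22)) = -23102 - (60/29 - 16/11) = -23102 - 1*196/319 = -23102 - 196/319 = -7369734/319 ≈ -23103.)
c - U = -7369734/319 - 1*7569 = -7369734/319 - 7569 = -9784245/319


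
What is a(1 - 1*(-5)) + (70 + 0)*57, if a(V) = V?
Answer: 3996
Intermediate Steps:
a(1 - 1*(-5)) + (70 + 0)*57 = (1 - 1*(-5)) + (70 + 0)*57 = (1 + 5) + 70*57 = 6 + 3990 = 3996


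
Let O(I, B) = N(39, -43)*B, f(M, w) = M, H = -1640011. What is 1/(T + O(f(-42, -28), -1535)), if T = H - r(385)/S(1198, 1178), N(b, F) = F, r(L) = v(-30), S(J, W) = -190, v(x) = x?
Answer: -19/29906117 ≈ -6.3532e-7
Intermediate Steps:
r(L) = -30
O(I, B) = -43*B
T = -31160212/19 (T = -1640011 - (-30)/(-190) = -1640011 - (-30)*(-1)/190 = -1640011 - 1*3/19 = -1640011 - 3/19 = -31160212/19 ≈ -1.6400e+6)
1/(T + O(f(-42, -28), -1535)) = 1/(-31160212/19 - 43*(-1535)) = 1/(-31160212/19 + 66005) = 1/(-29906117/19) = -19/29906117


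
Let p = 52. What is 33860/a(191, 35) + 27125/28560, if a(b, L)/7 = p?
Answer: 6977965/74256 ≈ 93.972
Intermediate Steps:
a(b, L) = 364 (a(b, L) = 7*52 = 364)
33860/a(191, 35) + 27125/28560 = 33860/364 + 27125/28560 = 33860*(1/364) + 27125*(1/28560) = 8465/91 + 775/816 = 6977965/74256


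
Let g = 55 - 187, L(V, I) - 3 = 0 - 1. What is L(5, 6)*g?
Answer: -264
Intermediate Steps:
L(V, I) = 2 (L(V, I) = 3 + (0 - 1) = 3 - 1 = 2)
g = -132
L(5, 6)*g = 2*(-132) = -264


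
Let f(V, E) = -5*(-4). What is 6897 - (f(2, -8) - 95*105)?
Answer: 16852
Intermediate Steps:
f(V, E) = 20
6897 - (f(2, -8) - 95*105) = 6897 - (20 - 95*105) = 6897 - (20 - 9975) = 6897 - 1*(-9955) = 6897 + 9955 = 16852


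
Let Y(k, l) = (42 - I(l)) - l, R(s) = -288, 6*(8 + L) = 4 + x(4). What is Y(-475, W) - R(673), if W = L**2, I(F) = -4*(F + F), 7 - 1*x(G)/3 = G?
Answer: 20455/36 ≈ 568.19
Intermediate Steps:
x(G) = 21 - 3*G
I(F) = -8*F
L = -35/6 (L = -8 + (4 + (21 - 3*4))/6 = -8 + (4 + (21 - 12))/6 = -8 + (4 + 9)/6 = -8 + (1/6)*13 = -8 + 13/6 = -35/6 ≈ -5.8333)
W = 1225/36 (W = (-35/6)**2 = 1225/36 ≈ 34.028)
Y(k, l) = 42 + 7*l (Y(k, l) = (42 - (-8)*l) - l = (42 + 8*l) - l = 42 + 7*l)
Y(-475, W) - R(673) = (42 + 7*(1225/36)) - 1*(-288) = (42 + 8575/36) + 288 = 10087/36 + 288 = 20455/36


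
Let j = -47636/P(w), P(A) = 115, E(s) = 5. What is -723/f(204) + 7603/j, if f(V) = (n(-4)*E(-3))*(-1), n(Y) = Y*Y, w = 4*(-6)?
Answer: -8876693/952720 ≈ -9.3172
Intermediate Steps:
w = -24
n(Y) = Y²
j = -47636/115 ≈ -414.23
f(V) = -80 (f(V) = ((-4)²*5)*(-1) = (16*5)*(-1) = 80*(-1) = -80)
-723/f(204) + 7603/j = -723/(-80) + 7603/(-47636/115) = -723*(-1/80) + 7603*(-115/47636) = 723/80 - 874345/47636 = -8876693/952720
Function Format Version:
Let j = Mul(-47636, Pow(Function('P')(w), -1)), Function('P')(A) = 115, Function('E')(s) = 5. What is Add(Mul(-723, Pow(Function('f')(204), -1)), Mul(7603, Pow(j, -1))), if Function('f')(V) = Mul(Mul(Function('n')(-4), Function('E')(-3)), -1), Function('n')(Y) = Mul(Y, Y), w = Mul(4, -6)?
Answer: Rational(-8876693, 952720) ≈ -9.3172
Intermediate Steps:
w = -24
Function('n')(Y) = Pow(Y, 2)
j = Rational(-47636, 115) (j = Mul(-47636, Pow(115, -1)) = Mul(-47636, Rational(1, 115)) = Rational(-47636, 115) ≈ -414.23)
Function('f')(V) = -80 (Function('f')(V) = Mul(Mul(Pow(-4, 2), 5), -1) = Mul(Mul(16, 5), -1) = Mul(80, -1) = -80)
Add(Mul(-723, Pow(Function('f')(204), -1)), Mul(7603, Pow(j, -1))) = Add(Mul(-723, Pow(-80, -1)), Mul(7603, Pow(Rational(-47636, 115), -1))) = Add(Mul(-723, Rational(-1, 80)), Mul(7603, Rational(-115, 47636))) = Add(Rational(723, 80), Rational(-874345, 47636)) = Rational(-8876693, 952720)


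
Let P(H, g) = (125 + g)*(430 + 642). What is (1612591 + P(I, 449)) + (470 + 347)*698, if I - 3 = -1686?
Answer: 2798185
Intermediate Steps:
I = -1683 (I = 3 - 1686 = -1683)
P(H, g) = 134000 + 1072*g (P(H, g) = (125 + g)*1072 = 134000 + 1072*g)
(1612591 + P(I, 449)) + (470 + 347)*698 = (1612591 + (134000 + 1072*449)) + (470 + 347)*698 = (1612591 + (134000 + 481328)) + 817*698 = (1612591 + 615328) + 570266 = 2227919 + 570266 = 2798185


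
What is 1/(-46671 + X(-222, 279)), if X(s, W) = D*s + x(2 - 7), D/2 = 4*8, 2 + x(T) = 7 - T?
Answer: -1/60869 ≈ -1.6429e-5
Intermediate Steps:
x(T) = 5 - T (x(T) = -2 + (7 - T) = 5 - T)
D = 64 (D = 2*(4*8) = 2*32 = 64)
X(s, W) = 10 + 64*s (X(s, W) = 64*s + (5 - (2 - 7)) = 64*s + (5 - 1*(-5)) = 64*s + (5 + 5) = 64*s + 10 = 10 + 64*s)
1/(-46671 + X(-222, 279)) = 1/(-46671 + (10 + 64*(-222))) = 1/(-46671 + (10 - 14208)) = 1/(-46671 - 14198) = 1/(-60869) = -1/60869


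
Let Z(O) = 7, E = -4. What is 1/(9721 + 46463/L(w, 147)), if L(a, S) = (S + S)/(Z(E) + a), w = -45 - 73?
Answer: -98/766473 ≈ -0.00012786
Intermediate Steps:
w = -118
L(a, S) = 2*S/(7 + a) (L(a, S) = (S + S)/(7 + a) = (2*S)/(7 + a) = 2*S/(7 + a))
1/(9721 + 46463/L(w, 147)) = 1/(9721 + 46463/((2*147/(7 - 118)))) = 1/(9721 + 46463/((2*147/(-111)))) = 1/(9721 + 46463/((2*147*(-1/111)))) = 1/(9721 + 46463/(-98/37)) = 1/(9721 + 46463*(-37/98)) = 1/(9721 - 1719131/98) = 1/(-766473/98) = -98/766473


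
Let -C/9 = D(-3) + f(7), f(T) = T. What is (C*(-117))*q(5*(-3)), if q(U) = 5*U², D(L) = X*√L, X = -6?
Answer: 8292375 - 7107750*I*√3 ≈ 8.2924e+6 - 1.2311e+7*I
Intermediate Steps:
D(L) = -6*√L
C = -63 + 54*I*√3 (C = -9*(-6*I*√3 + 7) = -9*(7 - 6*I*√3) = -63 + 54*I*√3 ≈ -63.0 + 93.531*I)
(C*(-117))*q(5*(-3)) = ((-63 + 54*I*√3)*(-117))*(5*(5*(-3))²) = (7371 - 6318*I*√3)*(5*(-15)²) = (7371 - 6318*I*√3)*(5*225) = (7371 - 6318*I*√3)*1125 = 8292375 - 7107750*I*√3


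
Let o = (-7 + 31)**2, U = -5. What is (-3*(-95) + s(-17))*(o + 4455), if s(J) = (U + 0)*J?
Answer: 1861470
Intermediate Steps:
o = 576 (o = 24**2 = 576)
s(J) = -5*J (s(J) = (-5 + 0)*J = -5*J)
(-3*(-95) + s(-17))*(o + 4455) = (-3*(-95) - 5*(-17))*(576 + 4455) = (285 + 85)*5031 = 370*5031 = 1861470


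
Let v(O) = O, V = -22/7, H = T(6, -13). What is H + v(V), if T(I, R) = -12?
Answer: -106/7 ≈ -15.143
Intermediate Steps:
H = -12
V = -22/7 (V = -22*⅐ = -22/7 ≈ -3.1429)
H + v(V) = -12 - 22/7 = -106/7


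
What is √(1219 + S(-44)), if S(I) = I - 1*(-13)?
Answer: 6*√33 ≈ 34.467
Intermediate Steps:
S(I) = 13 + I (S(I) = I + 13 = 13 + I)
√(1219 + S(-44)) = √(1219 + (13 - 44)) = √(1219 - 31) = √1188 = 6*√33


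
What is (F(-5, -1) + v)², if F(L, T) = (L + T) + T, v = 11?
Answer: 16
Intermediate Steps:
F(L, T) = L + 2*T
(F(-5, -1) + v)² = ((-5 + 2*(-1)) + 11)² = ((-5 - 2) + 11)² = (-7 + 11)² = 4² = 16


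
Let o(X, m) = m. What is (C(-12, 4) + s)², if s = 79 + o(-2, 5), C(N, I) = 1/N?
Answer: 1014049/144 ≈ 7042.0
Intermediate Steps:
s = 84 (s = 79 + 5 = 84)
(C(-12, 4) + s)² = (1/(-12) + 84)² = (-1/12 + 84)² = (1007/12)² = 1014049/144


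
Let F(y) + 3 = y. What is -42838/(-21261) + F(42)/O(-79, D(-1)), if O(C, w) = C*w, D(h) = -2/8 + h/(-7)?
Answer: 11123206/1679619 ≈ 6.6225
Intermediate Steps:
F(y) = -3 + y
D(h) = -¼ - h/7 (D(h) = -2*⅛ + h*(-⅐) = -¼ - h/7)
-42838/(-21261) + F(42)/O(-79, D(-1)) = -42838/(-21261) + (-3 + 42)/((-79*(-¼ - ⅐*(-1)))) = -42838*(-1/21261) + 39/((-79*(-¼ + ⅐))) = 42838/21261 + 39/((-79*(-3/28))) = 42838/21261 + 39/(237/28) = 42838/21261 + 39*(28/237) = 42838/21261 + 364/79 = 11123206/1679619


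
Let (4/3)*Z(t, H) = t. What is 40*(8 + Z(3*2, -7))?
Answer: 500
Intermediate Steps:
Z(t, H) = 3*t/4
40*(8 + Z(3*2, -7)) = 40*(8 + 3*(3*2)/4) = 40*(8 + (¾)*6) = 40*(8 + 9/2) = 40*(25/2) = 500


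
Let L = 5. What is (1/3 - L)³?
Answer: -2744/27 ≈ -101.63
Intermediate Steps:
(1/3 - L)³ = (1/3 - 1*5)³ = (⅓ - 5)³ = (-14/3)³ = -2744/27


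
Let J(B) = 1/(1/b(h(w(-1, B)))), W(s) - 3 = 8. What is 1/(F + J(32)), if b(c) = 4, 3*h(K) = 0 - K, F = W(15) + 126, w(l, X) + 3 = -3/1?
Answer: 1/141 ≈ 0.0070922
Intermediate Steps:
W(s) = 11 (W(s) = 3 + 8 = 11)
w(l, X) = -6 (w(l, X) = -3 - 3/1 = -3 - 3*1 = -3 - 3 = -6)
F = 137 (F = 11 + 126 = 137)
h(K) = -K/3 (h(K) = (0 - K)/3 = (-K)/3 = -K/3)
J(B) = 4 (J(B) = 1/(1/4) = 1/(¼) = 4)
1/(F + J(32)) = 1/(137 + 4) = 1/141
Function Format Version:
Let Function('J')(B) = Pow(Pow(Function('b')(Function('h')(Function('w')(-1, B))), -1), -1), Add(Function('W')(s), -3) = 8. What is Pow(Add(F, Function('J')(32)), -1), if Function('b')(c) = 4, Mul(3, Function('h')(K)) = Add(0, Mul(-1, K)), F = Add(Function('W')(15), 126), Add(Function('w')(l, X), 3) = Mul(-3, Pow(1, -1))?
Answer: Rational(1, 141) ≈ 0.0070922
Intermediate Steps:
Function('W')(s) = 11 (Function('W')(s) = Add(3, 8) = 11)
Function('w')(l, X) = -6 (Function('w')(l, X) = Add(-3, Mul(-3, Pow(1, -1))) = Add(-3, Mul(-3, 1)) = Add(-3, -3) = -6)
F = 137 (F = Add(11, 126) = 137)
Function('h')(K) = Mul(Rational(-1, 3), K) (Function('h')(K) = Mul(Rational(1, 3), Add(0, Mul(-1, K))) = Mul(Rational(1, 3), Mul(-1, K)) = Mul(Rational(-1, 3), K))
Function('J')(B) = 4 (Function('J')(B) = Pow(Pow(4, -1), -1) = Pow(Rational(1, 4), -1) = 4)
Pow(Add(F, Function('J')(32)), -1) = Pow(Add(137, 4), -1) = Pow(141, -1) = Rational(1, 141)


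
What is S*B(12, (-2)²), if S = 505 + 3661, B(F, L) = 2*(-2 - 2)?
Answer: -33328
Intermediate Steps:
B(F, L) = -8 (B(F, L) = 2*(-4) = -8)
S = 4166
S*B(12, (-2)²) = 4166*(-8) = -33328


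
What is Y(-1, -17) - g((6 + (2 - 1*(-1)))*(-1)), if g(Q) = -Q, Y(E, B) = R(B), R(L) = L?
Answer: -26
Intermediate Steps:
Y(E, B) = B
Y(-1, -17) - g((6 + (2 - 1*(-1)))*(-1)) = -17 - (-1)*(6 + (2 - 1*(-1)))*(-1) = -17 - (-1)*(6 + (2 + 1))*(-1) = -17 - (-1)*(6 + 3)*(-1) = -17 - (-1)*9*(-1) = -17 - (-1)*(-9) = -17 - 1*9 = -17 - 9 = -26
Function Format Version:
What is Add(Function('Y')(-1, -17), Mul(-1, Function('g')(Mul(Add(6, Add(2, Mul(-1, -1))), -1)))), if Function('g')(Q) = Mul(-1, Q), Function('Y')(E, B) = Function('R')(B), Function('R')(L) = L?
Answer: -26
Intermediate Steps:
Function('Y')(E, B) = B
Add(Function('Y')(-1, -17), Mul(-1, Function('g')(Mul(Add(6, Add(2, Mul(-1, -1))), -1)))) = Add(-17, Mul(-1, Mul(-1, Mul(Add(6, Add(2, Mul(-1, -1))), -1)))) = Add(-17, Mul(-1, Mul(-1, Mul(Add(6, Add(2, 1)), -1)))) = Add(-17, Mul(-1, Mul(-1, Mul(Add(6, 3), -1)))) = Add(-17, Mul(-1, Mul(-1, Mul(9, -1)))) = Add(-17, Mul(-1, Mul(-1, -9))) = Add(-17, Mul(-1, 9)) = Add(-17, -9) = -26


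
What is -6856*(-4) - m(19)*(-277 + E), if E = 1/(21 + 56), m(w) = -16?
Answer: 1770400/77 ≈ 22992.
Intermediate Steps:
E = 1/77 ≈ 0.012987
-6856*(-4) - m(19)*(-277 + E) = -6856*(-4) - (-16)*(-277 + 1/77) = 27424 - (-16)*(-21328)/77 = 27424 - 1*341248/77 = 27424 - 341248/77 = 1770400/77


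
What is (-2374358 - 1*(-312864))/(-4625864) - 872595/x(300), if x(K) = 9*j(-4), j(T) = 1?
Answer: -224249291313/2312932 ≈ -96955.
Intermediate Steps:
x(K) = 9 (x(K) = 9*1 = 9)
(-2374358 - 1*(-312864))/(-4625864) - 872595/x(300) = (-2374358 - 1*(-312864))/(-4625864) - 872595/9 = (-2374358 + 312864)*(-1/4625864) - 872595*⅑ = -2061494*(-1/4625864) - 96955 = 1030747/2312932 - 96955 = -224249291313/2312932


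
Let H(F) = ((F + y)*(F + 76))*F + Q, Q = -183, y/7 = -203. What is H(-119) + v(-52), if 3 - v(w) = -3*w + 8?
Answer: -7880524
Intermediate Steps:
v(w) = -5 + 3*w (v(w) = 3 - (-3*w + 8) = 3 - (8 - 3*w) = 3 + (-8 + 3*w) = -5 + 3*w)
y = -1421 (y = 7*(-203) = -1421)
H(F) = -183 + F*(-1421 + F)*(76 + F) (H(F) = ((F - 1421)*(F + 76))*F - 183 = ((-1421 + F)*(76 + F))*F - 183 = F*(-1421 + F)*(76 + F) - 183 = -183 + F*(-1421 + F)*(76 + F))
H(-119) + v(-52) = (-183 + (-119)³ - 107996*(-119) - 1345*(-119)²) + (-5 + 3*(-52)) = (-183 - 1685159 + 12851524 - 1345*14161) + (-5 - 156) = (-183 - 1685159 + 12851524 - 19046545) - 161 = -7880363 - 161 = -7880524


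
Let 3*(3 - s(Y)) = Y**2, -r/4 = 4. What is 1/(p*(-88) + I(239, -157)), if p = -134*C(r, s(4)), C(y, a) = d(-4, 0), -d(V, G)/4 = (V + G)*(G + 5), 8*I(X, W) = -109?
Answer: 8/7546771 ≈ 1.0601e-6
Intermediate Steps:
I(X, W) = -109/8 (I(X, W) = (1/8)*(-109) = -109/8)
r = -16 (r = -4*4 = -16)
d(V, G) = -4*(5 + G)*(G + V) (d(V, G) = -4*(V + G)*(G + 5) = -4*(G + V)*(5 + G) = -4*(5 + G)*(G + V))
s(Y) = 3 - Y**2/3
C(y, a) = 80 (C(y, a) = -20*0 - 20*(-4) - 4*0**2 - 4*0*(-4) = 0 + 80 - 4*0 + 0 = 0 + 80 + 0 + 0 = 80)
p = -10720 (p = -134*80 = -10720)
1/(p*(-88) + I(239, -157)) = 1/(-10720*(-88) - 109/8) = 1/(943360 - 109/8) = 1/(7546771/8) = 8/7546771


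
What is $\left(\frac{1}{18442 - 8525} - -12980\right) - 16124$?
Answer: $- \frac{31179047}{9917} \approx -3144.0$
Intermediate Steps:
$\left(\frac{1}{18442 - 8525} - -12980\right) - 16124 = \left(\frac{1}{9917} + 12980\right) - 16124 = \frac{128722661}{9917} - 16124 = - \frac{31179047}{9917}$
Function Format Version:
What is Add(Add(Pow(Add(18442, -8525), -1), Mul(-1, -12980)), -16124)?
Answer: Rational(-31179047, 9917) ≈ -3144.0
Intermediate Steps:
Add(Add(Pow(Add(18442, -8525), -1), Mul(-1, -12980)), -16124) = Add(Add(Pow(9917, -1), 12980), -16124) = Add(Add(Rational(1, 9917), 12980), -16124) = Add(Rational(128722661, 9917), -16124) = Rational(-31179047, 9917)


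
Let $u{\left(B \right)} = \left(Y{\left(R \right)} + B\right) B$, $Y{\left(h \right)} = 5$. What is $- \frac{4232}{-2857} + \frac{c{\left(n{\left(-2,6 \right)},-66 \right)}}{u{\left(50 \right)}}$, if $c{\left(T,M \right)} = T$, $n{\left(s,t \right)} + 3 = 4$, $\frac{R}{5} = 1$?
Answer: $\frac{11640857}{7856750} \approx 1.4816$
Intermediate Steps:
$R = 5$ ($R = 5 \cdot 1 = 5$)
$n{\left(s,t \right)} = 1$ ($n{\left(s,t \right)} = -3 + 4 = 1$)
$u{\left(B \right)} = B \left(5 + B\right)$ ($u{\left(B \right)} = \left(5 + B\right) B = B \left(5 + B\right)$)
$- \frac{4232}{-2857} + \frac{c{\left(n{\left(-2,6 \right)},-66 \right)}}{u{\left(50 \right)}} = - \frac{4232}{-2857} + 1 \frac{1}{50 \left(5 + 50\right)} = \left(-4232\right) \left(- \frac{1}{2857}\right) + 1 \frac{1}{50 \cdot 55} = \frac{4232}{2857} + 1 \cdot \frac{1}{2750} = \frac{4232}{2857} + \frac{1}{2750} = \frac{11640857}{7856750}$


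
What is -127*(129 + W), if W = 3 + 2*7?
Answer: -18542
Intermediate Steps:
W = 17 (W = 3 + 14 = 17)
-127*(129 + W) = -127*(129 + 17) = -127*146 = -18542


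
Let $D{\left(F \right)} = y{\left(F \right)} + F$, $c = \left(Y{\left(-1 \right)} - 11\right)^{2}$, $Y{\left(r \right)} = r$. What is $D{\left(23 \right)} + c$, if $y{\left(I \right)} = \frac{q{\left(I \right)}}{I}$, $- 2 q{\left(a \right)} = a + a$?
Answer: $166$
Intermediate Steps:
$q{\left(a \right)} = - a$ ($q{\left(a \right)} = - \frac{a + a}{2} = - \frac{2 a}{2} = - a$)
$y{\left(I \right)} = -1$ ($y{\left(I \right)} = \frac{\left(-1\right) I}{I} = -1$)
$c = 144$ ($c = \left(-1 - 11\right)^{2} = \left(-12\right)^{2} = 144$)
$D{\left(F \right)} = -1 + F$
$D{\left(23 \right)} + c = \left(-1 + 23\right) + 144 = 22 + 144 = 166$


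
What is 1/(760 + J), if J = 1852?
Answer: 1/2612 ≈ 0.00038285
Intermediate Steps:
1/(760 + J) = 1/(760 + 1852) = 1/2612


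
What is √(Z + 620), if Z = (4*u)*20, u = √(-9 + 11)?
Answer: 2*√(155 + 20*√2) ≈ 27.077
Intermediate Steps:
u = √2 ≈ 1.4142
Z = 80*√2 (Z = (4*√2)*20 = 80*√2 ≈ 113.14)
√(Z + 620) = √(80*√2 + 620) = √(620 + 80*√2)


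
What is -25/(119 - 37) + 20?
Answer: 1615/82 ≈ 19.695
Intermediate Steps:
-25/(119 - 37) + 20 = -25/82 + 20 = 1615/82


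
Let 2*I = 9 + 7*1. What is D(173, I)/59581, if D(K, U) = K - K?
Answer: 0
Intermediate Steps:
I = 8 (I = (9 + 7*1)/2 = (9 + 7)/2 = (½)*16 = 8)
D(K, U) = 0
D(173, I)/59581 = 0/59581 = 0*(1/59581) = 0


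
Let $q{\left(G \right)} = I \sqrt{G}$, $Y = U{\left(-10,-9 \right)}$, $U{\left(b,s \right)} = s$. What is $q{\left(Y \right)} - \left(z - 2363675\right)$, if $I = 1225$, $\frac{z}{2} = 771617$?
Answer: $820441 + 3675 i \approx 8.2044 \cdot 10^{5} + 3675.0 i$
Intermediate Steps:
$z = 1543234$ ($z = 2 \cdot 771617 = 1543234$)
$Y = -9$
$q{\left(G \right)} = 1225 \sqrt{G}$
$q{\left(Y \right)} - \left(z - 2363675\right) = 1225 \sqrt{-9} - \left(1543234 - 2363675\right) = 1225 \cdot 3 i - -820441 = 3675 i + 820441 = 820441 + 3675 i$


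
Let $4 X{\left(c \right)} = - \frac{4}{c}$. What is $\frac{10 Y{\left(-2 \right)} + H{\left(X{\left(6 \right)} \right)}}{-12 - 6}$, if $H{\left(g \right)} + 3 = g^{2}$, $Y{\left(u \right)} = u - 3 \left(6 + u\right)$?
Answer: $\frac{5147}{648} \approx 7.9429$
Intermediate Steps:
$Y{\left(u \right)} = -18 - 2 u$ ($Y{\left(u \right)} = u - \left(18 + 3 u\right) = -18 - 2 u$)
$X{\left(c \right)} = - \frac{1}{c}$ ($X{\left(c \right)} = \frac{\left(-4\right) \frac{1}{c}}{4} = - \frac{1}{c}$)
$H{\left(g \right)} = -3 + g^{2}$
$\frac{10 Y{\left(-2 \right)} + H{\left(X{\left(6 \right)} \right)}}{-12 - 6} = \frac{10 \left(-18 - -4\right) - \left(3 - \left(- \frac{1}{6}\right)^{2}\right)}{-12 - 6} = \frac{10 \left(-18 + 4\right) - \left(3 - \left(\left(-1\right) \frac{1}{6}\right)^{2}\right)}{-18} = - \frac{10 \left(-14\right) - \left(3 - \left(- \frac{1}{6}\right)^{2}\right)}{18} = - \frac{-140 + \left(-3 + \frac{1}{36}\right)}{18} = - \frac{-140 - \frac{107}{36}}{18} = \left(- \frac{1}{18}\right) \left(- \frac{5147}{36}\right) = \frac{5147}{648}$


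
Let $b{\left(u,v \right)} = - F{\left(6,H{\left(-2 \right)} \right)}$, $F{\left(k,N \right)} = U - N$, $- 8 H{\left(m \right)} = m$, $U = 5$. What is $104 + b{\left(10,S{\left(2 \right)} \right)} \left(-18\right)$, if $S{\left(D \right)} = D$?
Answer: $\frac{379}{2} \approx 189.5$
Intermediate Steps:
$H{\left(m \right)} = - \frac{m}{8}$
$F{\left(k,N \right)} = 5 - N$
$b{\left(u,v \right)} = - \frac{19}{4}$ ($b{\left(u,v \right)} = - (5 - \left(- \frac{1}{8}\right) \left(-2\right)) = - (5 - \frac{1}{4}) = \left(-1\right) \frac{19}{4} = - \frac{19}{4}$)
$104 + b{\left(10,S{\left(2 \right)} \right)} \left(-18\right) = 104 - - \frac{171}{2} = 104 + \frac{171}{2} = \frac{379}{2}$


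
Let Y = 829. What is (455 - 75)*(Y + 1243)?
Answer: 787360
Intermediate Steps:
(455 - 75)*(Y + 1243) = (455 - 75)*(829 + 1243) = 380*2072 = 787360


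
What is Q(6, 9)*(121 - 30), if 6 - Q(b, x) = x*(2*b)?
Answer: -9282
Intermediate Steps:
Q(b, x) = 6 - 2*b*x (Q(b, x) = 6 - x*2*b = 6 - 2*b*x)
Q(6, 9)*(121 - 30) = (6 - 2*6*9)*(121 - 30) = (6 - 108)*91 = -102*91 = -9282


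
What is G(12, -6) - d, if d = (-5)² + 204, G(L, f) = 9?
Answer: -220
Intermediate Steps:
d = 229 (d = 25 + 204 = 229)
G(12, -6) - d = 9 - 1*229 = 9 - 229 = -220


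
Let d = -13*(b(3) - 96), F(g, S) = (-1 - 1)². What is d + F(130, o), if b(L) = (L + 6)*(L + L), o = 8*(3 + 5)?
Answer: 550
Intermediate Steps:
o = 64 (o = 8*8 = 64)
b(L) = 2*L*(6 + L) (b(L) = (6 + L)*(2*L) = 2*L*(6 + L))
F(g, S) = 4 (F(g, S) = (-2)² = 4)
d = 546 (d = -13*(2*3*(6 + 3) - 96) = -13*(2*3*9 - 96) = -13*(54 - 96) = -13*(-42) = 546)
d + F(130, o) = 546 + 4 = 550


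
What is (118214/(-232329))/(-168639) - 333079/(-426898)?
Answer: 13049995830931421/16725748476153438 ≈ 0.78023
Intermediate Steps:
(118214/(-232329))/(-168639) - 333079/(-426898) = (118214*(-1/232329))*(-1/168639) - 333079*(-1/426898) = -118214/232329*(-1/168639) + 333079/426898 = 118214/39179730231 + 333079/426898 = 13049995830931421/16725748476153438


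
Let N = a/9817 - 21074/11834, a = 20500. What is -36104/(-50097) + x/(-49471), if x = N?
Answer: 103748690860037189/143960308589670843 ≈ 0.72068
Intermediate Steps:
N = 17856771/58087189 (N = 20500/9817 - 21074/11834 = 20500*(1/9817) - 21074*1/11834 = 20500/9817 - 10537/5917 = 17856771/58087189 ≈ 0.30741)
x = 17856771/58087189 ≈ 0.30741
-36104/(-50097) + x/(-49471) = -36104/(-50097) + (17856771/58087189)/(-49471) = -36104*(-1/50097) + (17856771/58087189)*(-1/49471) = 36104/50097 - 17856771/2873631327019 = 103748690860037189/143960308589670843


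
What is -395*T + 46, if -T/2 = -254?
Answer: -200614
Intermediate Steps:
T = 508 (T = -2*(-254) = 508)
-395*T + 46 = -395*508 + 46 = -200660 + 46 = -200614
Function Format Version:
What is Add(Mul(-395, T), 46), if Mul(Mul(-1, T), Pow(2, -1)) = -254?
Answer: -200614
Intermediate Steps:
T = 508 (T = Mul(-2, -254) = 508)
Add(Mul(-395, T), 46) = Add(Mul(-395, 508), 46) = Add(-200660, 46) = -200614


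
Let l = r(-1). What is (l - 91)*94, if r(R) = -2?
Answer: -8742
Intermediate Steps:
l = -2
(l - 91)*94 = (-2 - 91)*94 = -93*94 = -8742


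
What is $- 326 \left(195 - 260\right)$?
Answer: $21190$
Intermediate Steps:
$- 326 \left(195 - 260\right) = \left(-326\right) \left(-65\right) = 21190$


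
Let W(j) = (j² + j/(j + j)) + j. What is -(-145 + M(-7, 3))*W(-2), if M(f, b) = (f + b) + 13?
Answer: 340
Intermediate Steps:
W(j) = ½ + j + j² (W(j) = (j² + j/((2*j))) + j = (j² + (1/(2*j))*j) + j = (j² + ½) + j = (½ + j²) + j = ½ + j + j²)
M(f, b) = 13 + b + f (M(f, b) = (b + f) + 13 = 13 + b + f)
-(-145 + M(-7, 3))*W(-2) = -(-145 + (13 + 3 - 7))*(½ - 2 + (-2)²) = -(-145 + 9)*(½ - 2 + 4) = -(-136)*5/2 = -1*(-340) = 340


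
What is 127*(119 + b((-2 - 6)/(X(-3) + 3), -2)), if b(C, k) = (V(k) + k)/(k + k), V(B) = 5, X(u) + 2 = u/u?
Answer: 60071/4 ≈ 15018.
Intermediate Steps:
X(u) = -1 (X(u) = -2 + u/u = -2 + 1 = -1)
b(C, k) = (5 + k)/(2*k) (b(C, k) = (5 + k)/(k + k) = (5 + k)/((2*k)) = (5 + k)*(1/(2*k)) = (5 + k)/(2*k))
127*(119 + b((-2 - 6)/(X(-3) + 3), -2)) = 127*(119 + (½)*(5 - 2)/(-2)) = 127*(119 + (½)*(-½)*3) = 127*(119 - ¾) = 127*(473/4) = 60071/4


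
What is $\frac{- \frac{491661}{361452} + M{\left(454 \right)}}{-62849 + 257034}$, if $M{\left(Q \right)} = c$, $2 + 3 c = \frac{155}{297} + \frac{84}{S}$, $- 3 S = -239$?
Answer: $- \frac{38523370031}{4982194314557460} \approx -7.7322 \cdot 10^{-6}$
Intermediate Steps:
$S = \frac{239}{3}$ ($S = \left(- \frac{1}{3}\right) \left(-239\right) = \frac{239}{3} \approx 79.667$)
$c = - \frac{30077}{212949}$ ($c = - \frac{2}{3} + \frac{\frac{155}{297} + \frac{84}{\frac{239}{3}}}{3} = - \frac{2}{3} + \frac{155 \cdot \frac{1}{297} + 84 \cdot \frac{3}{239}}{3} = - \frac{2}{3} + \frac{\frac{155}{297} + \frac{252}{239}}{3} = - \frac{2}{3} + \frac{1}{3} \cdot \frac{111889}{70983} = - \frac{2}{3} + \frac{111889}{212949} = - \frac{30077}{212949} \approx -0.14124$)
$M{\left(Q \right)} = - \frac{30077}{212949}$
$\frac{- \frac{491661}{361452} + M{\left(454 \right)}}{-62849 + 257034} = \frac{- \frac{491661}{361452} - \frac{30077}{212949}}{-62849 + 257034} = \frac{\left(-491661\right) \frac{1}{361452} - \frac{30077}{212949}}{194185} = \left(- \frac{163887}{120484} - \frac{30077}{212949}\right) \frac{1}{194185} = \left(- \frac{38523370031}{25656947316}\right) \frac{1}{194185} = - \frac{38523370031}{4982194314557460}$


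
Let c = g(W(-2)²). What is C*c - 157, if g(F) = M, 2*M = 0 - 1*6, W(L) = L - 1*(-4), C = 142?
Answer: -583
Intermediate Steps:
W(L) = 4 + L (W(L) = L + 4 = 4 + L)
M = -3 (M = (0 - 1*6)/2 = (0 - 6)/2 = (½)*(-6) = -3)
g(F) = -3
c = -3
C*c - 157 = 142*(-3) - 157 = -426 - 157 = -583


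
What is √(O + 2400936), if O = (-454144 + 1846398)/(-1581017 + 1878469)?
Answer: √53107422694583338/148726 ≈ 1549.5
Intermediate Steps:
O = 696127/148726 (O = 1392254/297452 = 1392254*(1/297452) = 696127/148726 ≈ 4.6806)
√(O + 2400936) = √(696127/148726 + 2400936) = √(357082303663/148726) = √53107422694583338/148726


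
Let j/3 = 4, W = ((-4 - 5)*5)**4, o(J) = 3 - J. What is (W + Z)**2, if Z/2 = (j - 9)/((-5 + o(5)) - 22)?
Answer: 14141519026498161/841 ≈ 1.6815e+13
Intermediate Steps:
W = 4100625 (W = (-9*5)**4 = (-45)**4 = 4100625)
j = 12 (j = 3*4 = 12)
Z = -6/29 (Z = 2*((12 - 9)/((-5 + (3 - 1*5)) - 22)) = 2*(3/((-5 + (3 - 5)) - 22)) = 2*(3/((-5 - 2) - 22)) = 2*(3/(-7 - 22)) = 2*(3/(-29)) = 2*(3*(-1/29)) = 2*(-3/29) = -6/29 ≈ -0.20690)
(W + Z)**2 = (4100625 - 6/29)**2 = (118918119/29)**2 = 14141519026498161/841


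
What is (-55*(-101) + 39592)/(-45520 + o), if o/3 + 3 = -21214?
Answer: -45147/109171 ≈ -0.41354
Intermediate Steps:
o = -63651 (o = -9 + 3*(-21214) = -9 - 63642 = -63651)
(-55*(-101) + 39592)/(-45520 + o) = (-55*(-101) + 39592)/(-45520 - 63651) = (5555 + 39592)/(-109171) = 45147*(-1/109171) = -45147/109171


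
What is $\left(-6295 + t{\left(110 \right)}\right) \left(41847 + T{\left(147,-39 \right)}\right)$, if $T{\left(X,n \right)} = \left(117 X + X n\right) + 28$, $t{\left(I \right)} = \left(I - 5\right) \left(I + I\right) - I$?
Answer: $890527995$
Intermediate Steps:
$t{\left(I \right)} = - I + 2 I \left(-5 + I\right)$ ($t{\left(I \right)} = \left(-5 + I\right) 2 I - I = 2 I \left(-5 + I\right) - I = - I + 2 I \left(-5 + I\right)$)
$T{\left(X,n \right)} = 28 + 117 X + X n$
$\left(-6295 + t{\left(110 \right)}\right) \left(41847 + T{\left(147,-39 \right)}\right) = \left(-6295 + 110 \left(-11 + 2 \cdot 110\right)\right) \left(41847 + \left(28 + 117 \cdot 147 + 147 \left(-39\right)\right)\right) = \left(-6295 + 110 \left(-11 + 220\right)\right) \left(41847 + \left(28 + 17199 - 5733\right)\right) = \left(-6295 + 110 \cdot 209\right) \left(41847 + 11494\right) = \left(-6295 + 22990\right) 53341 = 16695 \cdot 53341 = 890527995$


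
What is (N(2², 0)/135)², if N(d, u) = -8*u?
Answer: 0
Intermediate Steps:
(N(2², 0)/135)² = (-8*0/135)² = (0*(1/135))² = 0² = 0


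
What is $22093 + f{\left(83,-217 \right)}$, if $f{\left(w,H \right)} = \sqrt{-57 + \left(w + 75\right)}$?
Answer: $22093 + \sqrt{101} \approx 22103.0$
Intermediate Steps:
$f{\left(w,H \right)} = \sqrt{18 + w}$ ($f{\left(w,H \right)} = \sqrt{-57 + \left(75 + w\right)} = \sqrt{18 + w}$)
$22093 + f{\left(83,-217 \right)} = 22093 + \sqrt{18 + 83} = 22093 + \sqrt{101}$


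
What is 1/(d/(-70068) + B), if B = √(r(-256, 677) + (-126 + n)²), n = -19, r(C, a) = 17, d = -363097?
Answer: -3634497228/14739196815257 + 14728573872*√2338/103174377706799 ≈ 0.0066560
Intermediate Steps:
B = 3*√2338 (B = √(17 + (-126 - 19)²) = √(17 + (-145)²) = √(17 + 21025) = √21042 = 3*√2338 ≈ 145.06)
1/(d/(-70068) + B) = 1/(-363097/(-70068) + 3*√2338) = 1/(-363097*(-1/70068) + 3*√2338) = 1/(363097/70068 + 3*√2338)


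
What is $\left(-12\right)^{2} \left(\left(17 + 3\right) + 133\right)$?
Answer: $22032$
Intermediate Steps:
$\left(-12\right)^{2} \left(\left(17 + 3\right) + 133\right) = 144 \left(20 + 133\right) = 144 \cdot 153 = 22032$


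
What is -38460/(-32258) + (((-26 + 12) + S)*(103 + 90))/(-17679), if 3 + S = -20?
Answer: 455144359/285144591 ≈ 1.5962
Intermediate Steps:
S = -23 (S = -3 - 20 = -23)
-38460/(-32258) + (((-26 + 12) + S)*(103 + 90))/(-17679) = -38460/(-32258) + (((-26 + 12) - 23)*(103 + 90))/(-17679) = -38460*(-1/32258) + ((-14 - 23)*193)*(-1/17679) = 19230/16129 - 37*193*(-1/17679) = 19230/16129 - 7141*(-1/17679) = 19230/16129 + 7141/17679 = 455144359/285144591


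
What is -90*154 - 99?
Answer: -13959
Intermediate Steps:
-90*154 - 99 = -13860 - 99 = -13959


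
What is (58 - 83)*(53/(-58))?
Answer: 1325/58 ≈ 22.845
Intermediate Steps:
(58 - 83)*(53/(-58)) = -1325*(-1)/58 = -25*(-53/58) = 1325/58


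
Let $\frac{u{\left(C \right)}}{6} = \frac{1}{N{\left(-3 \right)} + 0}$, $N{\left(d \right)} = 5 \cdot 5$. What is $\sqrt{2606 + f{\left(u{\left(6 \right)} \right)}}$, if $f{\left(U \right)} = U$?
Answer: $\frac{2 \sqrt{16289}}{5} \approx 51.051$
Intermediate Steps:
$N{\left(d \right)} = 25$
$u{\left(C \right)} = \frac{6}{25}$ ($u{\left(C \right)} = \frac{6}{25 + 0} = \frac{6}{25}$)
$\sqrt{2606 + f{\left(u{\left(6 \right)} \right)}} = \sqrt{2606 + \frac{6}{25}} = \sqrt{\frac{65156}{25}} = \frac{2 \sqrt{16289}}{5}$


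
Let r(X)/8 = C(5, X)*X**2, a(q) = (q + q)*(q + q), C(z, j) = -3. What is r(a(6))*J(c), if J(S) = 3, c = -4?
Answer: -1492992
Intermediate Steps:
a(q) = 4*q**2 (a(q) = (2*q)*(2*q) = 4*q**2)
r(X) = -24*X**2 (r(X) = 8*(-3*X**2) = -24*X**2)
r(a(6))*J(c) = -24*(4*6**2)**2*3 = -24*(4*36)**2*3 = -24*144**2*3 = -24*20736*3 = -497664*3 = -1492992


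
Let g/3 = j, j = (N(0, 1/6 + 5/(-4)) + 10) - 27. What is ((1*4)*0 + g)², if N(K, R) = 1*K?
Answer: 2601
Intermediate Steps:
N(K, R) = K
j = -17 (j = (0 + 10) - 27 = 10 - 27 = -17)
g = -51 (g = 3*(-17) = -51)
((1*4)*0 + g)² = ((1*4)*0 - 51)² = (4*0 - 51)² = (0 - 51)² = (-51)² = 2601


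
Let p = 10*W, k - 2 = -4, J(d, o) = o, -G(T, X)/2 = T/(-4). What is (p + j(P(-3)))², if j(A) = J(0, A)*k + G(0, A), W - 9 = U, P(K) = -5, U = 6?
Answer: 25600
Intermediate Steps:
G(T, X) = T/2 (G(T, X) = -2*T/(-4) = -2*T*(-1)/4 = -(-1)*T/2 = T/2)
k = -2 (k = 2 - 4 = -2)
W = 15 (W = 9 + 6 = 15)
p = 150 (p = 10*15 = 150)
j(A) = -2*A (j(A) = A*(-2) + (½)*0 = -2*A + 0 = -2*A)
(p + j(P(-3)))² = (150 - 2*(-5))² = (150 + 10)² = 160² = 25600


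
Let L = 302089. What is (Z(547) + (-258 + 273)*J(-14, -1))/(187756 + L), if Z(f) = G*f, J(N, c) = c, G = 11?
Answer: 6002/489845 ≈ 0.012253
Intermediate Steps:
Z(f) = 11*f
(Z(547) + (-258 + 273)*J(-14, -1))/(187756 + L) = (11*547 + (-258 + 273)*(-1))/(187756 + 302089) = (6017 + 15*(-1))/489845 = (6017 - 15)*(1/489845) = 6002*(1/489845) = 6002/489845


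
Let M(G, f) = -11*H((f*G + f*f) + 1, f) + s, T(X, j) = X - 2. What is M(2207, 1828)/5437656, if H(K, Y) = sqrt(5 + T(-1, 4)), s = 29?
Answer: 29/5437656 - 11*sqrt(2)/5437656 ≈ 2.4723e-6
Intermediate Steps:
T(X, j) = -2 + X
H(K, Y) = sqrt(2) (H(K, Y) = sqrt(5 + (-2 - 1)) = sqrt(5 - 3) = sqrt(2))
M(G, f) = 29 - 11*sqrt(2) (M(G, f) = -11*sqrt(2) + 29 = 29 - 11*sqrt(2))
M(2207, 1828)/5437656 = (29 - 11*sqrt(2))/5437656 = (29 - 11*sqrt(2))*(1/5437656) = 29/5437656 - 11*sqrt(2)/5437656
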